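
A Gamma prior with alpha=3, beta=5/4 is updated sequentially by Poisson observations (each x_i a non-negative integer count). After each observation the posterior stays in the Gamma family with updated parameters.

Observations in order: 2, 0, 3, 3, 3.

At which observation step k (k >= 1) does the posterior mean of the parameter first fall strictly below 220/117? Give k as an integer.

k = 2

obs 1: x=2 → posterior Gamma(5, 9/4)
obs 2: x=0 → posterior Gamma(5, 13/4)
obs 3: x=3 → posterior Gamma(8, 17/4)
obs 4: x=3 → posterior Gamma(11, 21/4)
obs 5: x=3 → posterior Gamma(14, 25/4)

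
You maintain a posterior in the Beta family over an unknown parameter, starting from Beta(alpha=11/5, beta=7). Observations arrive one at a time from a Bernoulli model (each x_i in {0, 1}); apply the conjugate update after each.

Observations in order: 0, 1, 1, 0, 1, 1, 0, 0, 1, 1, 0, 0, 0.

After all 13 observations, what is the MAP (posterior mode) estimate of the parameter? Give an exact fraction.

obs 1: x=0 → posterior Beta(11/5, 8)
obs 2: x=1 → posterior Beta(16/5, 8)
obs 3: x=1 → posterior Beta(21/5, 8)
obs 4: x=0 → posterior Beta(21/5, 9)
obs 5: x=1 → posterior Beta(26/5, 9)
obs 6: x=1 → posterior Beta(31/5, 9)
obs 7: x=0 → posterior Beta(31/5, 10)
obs 8: x=0 → posterior Beta(31/5, 11)
obs 9: x=1 → posterior Beta(36/5, 11)
obs 10: x=1 → posterior Beta(41/5, 11)
obs 11: x=0 → posterior Beta(41/5, 12)
obs 12: x=0 → posterior Beta(41/5, 13)
obs 13: x=0 → posterior Beta(41/5, 14)

36/101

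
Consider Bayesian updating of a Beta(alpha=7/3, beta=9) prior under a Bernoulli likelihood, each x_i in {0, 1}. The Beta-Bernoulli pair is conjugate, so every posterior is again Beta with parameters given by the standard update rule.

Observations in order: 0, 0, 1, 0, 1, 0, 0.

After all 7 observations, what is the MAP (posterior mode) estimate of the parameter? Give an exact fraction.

obs 1: x=0 → posterior Beta(7/3, 10)
obs 2: x=0 → posterior Beta(7/3, 11)
obs 3: x=1 → posterior Beta(10/3, 11)
obs 4: x=0 → posterior Beta(10/3, 12)
obs 5: x=1 → posterior Beta(13/3, 12)
obs 6: x=0 → posterior Beta(13/3, 13)
obs 7: x=0 → posterior Beta(13/3, 14)

10/49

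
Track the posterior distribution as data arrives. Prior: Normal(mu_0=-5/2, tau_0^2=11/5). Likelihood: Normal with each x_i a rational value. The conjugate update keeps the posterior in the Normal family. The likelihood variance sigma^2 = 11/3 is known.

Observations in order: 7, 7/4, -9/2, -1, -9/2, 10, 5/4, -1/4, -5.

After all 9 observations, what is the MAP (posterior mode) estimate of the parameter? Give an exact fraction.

7/128

obs 1: x=7 → posterior Normal(17/16, 11/8)
obs 2: x=7/4 → posterior Normal(5/4, 1)
obs 3: x=-9/2 → posterior Normal(1/56, 11/14)
obs 4: x=-1 → posterior Normal(-11/68, 11/17)
obs 5: x=-9/2 → posterior Normal(-13/16, 11/20)
obs 6: x=10 → posterior Normal(55/92, 11/23)
obs 7: x=5/4 → posterior Normal(35/52, 11/26)
obs 8: x=-1/4 → posterior Normal(67/116, 11/29)
obs 9: x=-5 → posterior Normal(7/128, 11/32)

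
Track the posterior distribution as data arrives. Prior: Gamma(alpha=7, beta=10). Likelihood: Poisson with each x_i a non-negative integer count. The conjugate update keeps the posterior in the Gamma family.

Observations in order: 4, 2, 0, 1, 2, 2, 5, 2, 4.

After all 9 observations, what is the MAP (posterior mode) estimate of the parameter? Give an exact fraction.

28/19

obs 1: x=4 → posterior Gamma(11, 11)
obs 2: x=2 → posterior Gamma(13, 12)
obs 3: x=0 → posterior Gamma(13, 13)
obs 4: x=1 → posterior Gamma(14, 14)
obs 5: x=2 → posterior Gamma(16, 15)
obs 6: x=2 → posterior Gamma(18, 16)
obs 7: x=5 → posterior Gamma(23, 17)
obs 8: x=2 → posterior Gamma(25, 18)
obs 9: x=4 → posterior Gamma(29, 19)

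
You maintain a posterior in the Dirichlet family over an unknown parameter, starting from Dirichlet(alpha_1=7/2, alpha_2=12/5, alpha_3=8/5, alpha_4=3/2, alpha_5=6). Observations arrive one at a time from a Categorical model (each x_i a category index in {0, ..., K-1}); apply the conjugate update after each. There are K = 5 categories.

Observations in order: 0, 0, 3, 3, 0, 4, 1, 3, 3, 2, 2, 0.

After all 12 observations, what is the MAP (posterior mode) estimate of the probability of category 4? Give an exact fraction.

3/11

obs 1: x=0 → posterior Dirichlet(9/2, 12/5, 8/5, 3/2, 6)
obs 2: x=0 → posterior Dirichlet(11/2, 12/5, 8/5, 3/2, 6)
obs 3: x=3 → posterior Dirichlet(11/2, 12/5, 8/5, 5/2, 6)
obs 4: x=3 → posterior Dirichlet(11/2, 12/5, 8/5, 7/2, 6)
obs 5: x=0 → posterior Dirichlet(13/2, 12/5, 8/5, 7/2, 6)
obs 6: x=4 → posterior Dirichlet(13/2, 12/5, 8/5, 7/2, 7)
obs 7: x=1 → posterior Dirichlet(13/2, 17/5, 8/5, 7/2, 7)
obs 8: x=3 → posterior Dirichlet(13/2, 17/5, 8/5, 9/2, 7)
obs 9: x=3 → posterior Dirichlet(13/2, 17/5, 8/5, 11/2, 7)
obs 10: x=2 → posterior Dirichlet(13/2, 17/5, 13/5, 11/2, 7)
obs 11: x=2 → posterior Dirichlet(13/2, 17/5, 18/5, 11/2, 7)
obs 12: x=0 → posterior Dirichlet(15/2, 17/5, 18/5, 11/2, 7)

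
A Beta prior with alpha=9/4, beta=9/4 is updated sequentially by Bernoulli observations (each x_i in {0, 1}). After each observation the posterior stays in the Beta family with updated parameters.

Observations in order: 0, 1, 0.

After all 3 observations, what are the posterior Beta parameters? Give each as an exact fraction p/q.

obs 1: x=0 → posterior Beta(9/4, 13/4)
obs 2: x=1 → posterior Beta(13/4, 13/4)
obs 3: x=0 → posterior Beta(13/4, 17/4)

alpha=13/4, beta=17/4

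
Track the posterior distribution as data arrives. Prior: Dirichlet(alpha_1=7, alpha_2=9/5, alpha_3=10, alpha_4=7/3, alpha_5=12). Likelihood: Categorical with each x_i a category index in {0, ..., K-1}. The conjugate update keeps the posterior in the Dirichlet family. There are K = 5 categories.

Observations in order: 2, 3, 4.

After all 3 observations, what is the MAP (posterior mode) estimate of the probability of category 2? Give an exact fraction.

obs 1: x=2 → posterior Dirichlet(7, 9/5, 11, 7/3, 12)
obs 2: x=3 → posterior Dirichlet(7, 9/5, 11, 10/3, 12)
obs 3: x=4 → posterior Dirichlet(7, 9/5, 11, 10/3, 13)

150/467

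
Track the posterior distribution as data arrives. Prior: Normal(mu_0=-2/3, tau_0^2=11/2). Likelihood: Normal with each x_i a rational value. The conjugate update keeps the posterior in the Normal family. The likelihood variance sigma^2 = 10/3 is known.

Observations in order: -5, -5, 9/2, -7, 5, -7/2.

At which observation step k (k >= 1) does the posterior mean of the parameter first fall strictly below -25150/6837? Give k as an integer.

k = 2

obs 1: x=-5 → posterior Normal(-535/159, 110/53)
obs 2: x=-5 → posterior Normal(-515/129, 55/43)
obs 3: x=9/2 → posterior Normal(-167/102, 110/119)
obs 4: x=-7 → posterior Normal(-2555/912, 55/76)
obs 5: x=5 → posterior Normal(-313/222, 22/37)
obs 6: x=-7/2 → posterior Normal(-1129/654, 55/109)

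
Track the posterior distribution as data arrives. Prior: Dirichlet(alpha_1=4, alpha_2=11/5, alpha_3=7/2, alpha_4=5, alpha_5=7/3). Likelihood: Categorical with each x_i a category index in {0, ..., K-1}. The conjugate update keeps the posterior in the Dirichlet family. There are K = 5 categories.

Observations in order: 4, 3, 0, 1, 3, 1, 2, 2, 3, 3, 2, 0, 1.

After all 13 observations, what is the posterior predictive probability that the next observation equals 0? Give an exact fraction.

180/901

obs 1: x=4 → posterior Dirichlet(4, 11/5, 7/2, 5, 10/3)
obs 2: x=3 → posterior Dirichlet(4, 11/5, 7/2, 6, 10/3)
obs 3: x=0 → posterior Dirichlet(5, 11/5, 7/2, 6, 10/3)
obs 4: x=1 → posterior Dirichlet(5, 16/5, 7/2, 6, 10/3)
obs 5: x=3 → posterior Dirichlet(5, 16/5, 7/2, 7, 10/3)
obs 6: x=1 → posterior Dirichlet(5, 21/5, 7/2, 7, 10/3)
obs 7: x=2 → posterior Dirichlet(5, 21/5, 9/2, 7, 10/3)
obs 8: x=2 → posterior Dirichlet(5, 21/5, 11/2, 7, 10/3)
obs 9: x=3 → posterior Dirichlet(5, 21/5, 11/2, 8, 10/3)
obs 10: x=3 → posterior Dirichlet(5, 21/5, 11/2, 9, 10/3)
obs 11: x=2 → posterior Dirichlet(5, 21/5, 13/2, 9, 10/3)
obs 12: x=0 → posterior Dirichlet(6, 21/5, 13/2, 9, 10/3)
obs 13: x=1 → posterior Dirichlet(6, 26/5, 13/2, 9, 10/3)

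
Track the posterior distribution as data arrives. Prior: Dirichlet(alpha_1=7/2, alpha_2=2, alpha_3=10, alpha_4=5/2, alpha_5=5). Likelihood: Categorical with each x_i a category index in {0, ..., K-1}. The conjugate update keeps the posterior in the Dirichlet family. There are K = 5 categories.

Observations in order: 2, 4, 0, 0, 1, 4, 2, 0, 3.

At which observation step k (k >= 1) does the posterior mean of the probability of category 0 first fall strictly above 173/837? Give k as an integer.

k = 8

obs 1: x=2 → posterior Dirichlet(7/2, 2, 11, 5/2, 5)
obs 2: x=4 → posterior Dirichlet(7/2, 2, 11, 5/2, 6)
obs 3: x=0 → posterior Dirichlet(9/2, 2, 11, 5/2, 6)
obs 4: x=0 → posterior Dirichlet(11/2, 2, 11, 5/2, 6)
obs 5: x=1 → posterior Dirichlet(11/2, 3, 11, 5/2, 6)
obs 6: x=4 → posterior Dirichlet(11/2, 3, 11, 5/2, 7)
obs 7: x=2 → posterior Dirichlet(11/2, 3, 12, 5/2, 7)
obs 8: x=0 → posterior Dirichlet(13/2, 3, 12, 5/2, 7)
obs 9: x=3 → posterior Dirichlet(13/2, 3, 12, 7/2, 7)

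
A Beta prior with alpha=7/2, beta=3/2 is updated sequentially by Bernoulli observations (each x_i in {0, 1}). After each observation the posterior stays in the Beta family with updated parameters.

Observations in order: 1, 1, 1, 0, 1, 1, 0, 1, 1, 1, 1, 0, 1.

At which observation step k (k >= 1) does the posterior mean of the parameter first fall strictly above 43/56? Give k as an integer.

obs 1: x=1 → posterior Beta(9/2, 3/2)
obs 2: x=1 → posterior Beta(11/2, 3/2)
obs 3: x=1 → posterior Beta(13/2, 3/2)
obs 4: x=0 → posterior Beta(13/2, 5/2)
obs 5: x=1 → posterior Beta(15/2, 5/2)
obs 6: x=1 → posterior Beta(17/2, 5/2)
obs 7: x=0 → posterior Beta(17/2, 7/2)
obs 8: x=1 → posterior Beta(19/2, 7/2)
obs 9: x=1 → posterior Beta(21/2, 7/2)
obs 10: x=1 → posterior Beta(23/2, 7/2)
obs 11: x=1 → posterior Beta(25/2, 7/2)
obs 12: x=0 → posterior Beta(25/2, 9/2)
obs 13: x=1 → posterior Beta(27/2, 9/2)

k = 2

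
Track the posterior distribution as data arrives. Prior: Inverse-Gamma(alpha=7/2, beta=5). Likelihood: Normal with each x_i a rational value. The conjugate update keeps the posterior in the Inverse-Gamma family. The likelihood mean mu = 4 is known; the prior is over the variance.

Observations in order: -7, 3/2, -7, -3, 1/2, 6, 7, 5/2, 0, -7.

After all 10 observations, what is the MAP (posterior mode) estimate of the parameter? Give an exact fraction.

1887/76

obs 1: x=-7 → posterior Inverse-Gamma(4, 131/2)
obs 2: x=3/2 → posterior Inverse-Gamma(9/2, 549/8)
obs 3: x=-7 → posterior Inverse-Gamma(5, 1033/8)
obs 4: x=-3 → posterior Inverse-Gamma(11/2, 1229/8)
obs 5: x=1/2 → posterior Inverse-Gamma(6, 639/4)
obs 6: x=6 → posterior Inverse-Gamma(13/2, 647/4)
obs 7: x=7 → posterior Inverse-Gamma(7, 665/4)
obs 8: x=5/2 → posterior Inverse-Gamma(15/2, 1339/8)
obs 9: x=0 → posterior Inverse-Gamma(8, 1403/8)
obs 10: x=-7 → posterior Inverse-Gamma(17/2, 1887/8)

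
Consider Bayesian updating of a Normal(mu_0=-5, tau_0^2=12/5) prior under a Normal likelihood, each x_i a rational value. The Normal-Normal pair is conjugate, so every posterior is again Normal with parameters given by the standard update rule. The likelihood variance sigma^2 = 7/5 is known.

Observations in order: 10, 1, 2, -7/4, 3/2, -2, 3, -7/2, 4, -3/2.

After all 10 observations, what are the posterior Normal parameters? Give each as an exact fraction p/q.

obs 1: x=10 → posterior Normal(85/19, 84/95)
obs 2: x=1 → posterior Normal(97/31, 84/155)
obs 3: x=2 → posterior Normal(121/43, 84/215)
obs 4: x=-7/4 → posterior Normal(20/11, 84/275)
obs 5: x=3/2 → posterior Normal(118/67, 84/335)
obs 6: x=-2 → posterior Normal(94/79, 84/395)
obs 7: x=3 → posterior Normal(10/7, 12/65)
obs 8: x=-7/2 → posterior Normal(88/103, 84/515)
obs 9: x=4 → posterior Normal(136/115, 84/575)
obs 10: x=-3/2 → posterior Normal(118/127, 84/635)

mu_0=118/127, tau_0^2=84/635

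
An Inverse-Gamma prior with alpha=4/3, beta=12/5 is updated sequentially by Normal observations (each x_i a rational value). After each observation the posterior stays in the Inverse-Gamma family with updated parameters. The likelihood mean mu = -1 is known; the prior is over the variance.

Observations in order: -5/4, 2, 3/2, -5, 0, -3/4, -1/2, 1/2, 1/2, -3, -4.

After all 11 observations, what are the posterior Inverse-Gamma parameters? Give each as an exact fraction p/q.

obs 1: x=-5/4 → posterior Inverse-Gamma(11/6, 389/160)
obs 2: x=2 → posterior Inverse-Gamma(7/3, 1109/160)
obs 3: x=3/2 → posterior Inverse-Gamma(17/6, 1609/160)
obs 4: x=-5 → posterior Inverse-Gamma(10/3, 2889/160)
obs 5: x=0 → posterior Inverse-Gamma(23/6, 2969/160)
obs 6: x=-3/4 → posterior Inverse-Gamma(13/3, 1487/80)
obs 7: x=-1/2 → posterior Inverse-Gamma(29/6, 1497/80)
obs 8: x=1/2 → posterior Inverse-Gamma(16/3, 1587/80)
obs 9: x=1/2 → posterior Inverse-Gamma(35/6, 1677/80)
obs 10: x=-3 → posterior Inverse-Gamma(19/3, 1837/80)
obs 11: x=-4 → posterior Inverse-Gamma(41/6, 2197/80)

alpha=41/6, beta=2197/80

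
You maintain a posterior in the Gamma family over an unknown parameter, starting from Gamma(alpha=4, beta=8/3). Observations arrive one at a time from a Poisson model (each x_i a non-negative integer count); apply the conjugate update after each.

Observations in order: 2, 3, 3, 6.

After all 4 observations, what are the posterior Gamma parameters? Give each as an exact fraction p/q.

alpha=18, beta=20/3

obs 1: x=2 → posterior Gamma(6, 11/3)
obs 2: x=3 → posterior Gamma(9, 14/3)
obs 3: x=3 → posterior Gamma(12, 17/3)
obs 4: x=6 → posterior Gamma(18, 20/3)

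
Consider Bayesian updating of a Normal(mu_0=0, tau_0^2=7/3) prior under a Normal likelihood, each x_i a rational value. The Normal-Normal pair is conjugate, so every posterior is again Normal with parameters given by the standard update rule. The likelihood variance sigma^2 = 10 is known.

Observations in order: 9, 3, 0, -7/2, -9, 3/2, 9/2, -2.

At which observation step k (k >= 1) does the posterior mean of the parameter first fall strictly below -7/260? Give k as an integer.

k = 5

obs 1: x=9 → posterior Normal(63/37, 70/37)
obs 2: x=3 → posterior Normal(21/11, 35/22)
obs 3: x=0 → posterior Normal(28/17, 70/51)
obs 4: x=-7/2 → posterior Normal(119/116, 35/29)
obs 5: x=-9 → posterior Normal(-7/130, 14/13)
obs 6: x=3/2 → posterior Normal(7/72, 35/36)
obs 7: x=9/2 → posterior Normal(77/158, 70/79)
obs 8: x=-2 → posterior Normal(49/172, 35/43)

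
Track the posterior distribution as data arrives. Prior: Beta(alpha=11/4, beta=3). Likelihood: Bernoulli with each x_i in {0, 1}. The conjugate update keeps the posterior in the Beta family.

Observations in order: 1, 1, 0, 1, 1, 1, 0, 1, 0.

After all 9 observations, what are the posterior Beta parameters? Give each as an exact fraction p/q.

obs 1: x=1 → posterior Beta(15/4, 3)
obs 2: x=1 → posterior Beta(19/4, 3)
obs 3: x=0 → posterior Beta(19/4, 4)
obs 4: x=1 → posterior Beta(23/4, 4)
obs 5: x=1 → posterior Beta(27/4, 4)
obs 6: x=1 → posterior Beta(31/4, 4)
obs 7: x=0 → posterior Beta(31/4, 5)
obs 8: x=1 → posterior Beta(35/4, 5)
obs 9: x=0 → posterior Beta(35/4, 6)

alpha=35/4, beta=6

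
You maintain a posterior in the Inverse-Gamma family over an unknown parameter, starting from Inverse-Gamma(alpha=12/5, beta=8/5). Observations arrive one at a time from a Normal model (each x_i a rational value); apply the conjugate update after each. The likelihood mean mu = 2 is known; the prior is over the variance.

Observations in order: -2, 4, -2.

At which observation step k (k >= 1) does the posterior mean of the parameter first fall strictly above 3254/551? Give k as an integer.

k = 3

obs 1: x=-2 → posterior Inverse-Gamma(29/10, 48/5)
obs 2: x=4 → posterior Inverse-Gamma(17/5, 58/5)
obs 3: x=-2 → posterior Inverse-Gamma(39/10, 98/5)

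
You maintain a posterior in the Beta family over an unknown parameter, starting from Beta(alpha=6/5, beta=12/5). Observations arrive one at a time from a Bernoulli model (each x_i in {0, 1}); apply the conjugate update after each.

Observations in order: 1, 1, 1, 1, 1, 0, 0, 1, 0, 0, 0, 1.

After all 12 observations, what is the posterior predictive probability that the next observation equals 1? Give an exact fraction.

41/78

obs 1: x=1 → posterior Beta(11/5, 12/5)
obs 2: x=1 → posterior Beta(16/5, 12/5)
obs 3: x=1 → posterior Beta(21/5, 12/5)
obs 4: x=1 → posterior Beta(26/5, 12/5)
obs 5: x=1 → posterior Beta(31/5, 12/5)
obs 6: x=0 → posterior Beta(31/5, 17/5)
obs 7: x=0 → posterior Beta(31/5, 22/5)
obs 8: x=1 → posterior Beta(36/5, 22/5)
obs 9: x=0 → posterior Beta(36/5, 27/5)
obs 10: x=0 → posterior Beta(36/5, 32/5)
obs 11: x=0 → posterior Beta(36/5, 37/5)
obs 12: x=1 → posterior Beta(41/5, 37/5)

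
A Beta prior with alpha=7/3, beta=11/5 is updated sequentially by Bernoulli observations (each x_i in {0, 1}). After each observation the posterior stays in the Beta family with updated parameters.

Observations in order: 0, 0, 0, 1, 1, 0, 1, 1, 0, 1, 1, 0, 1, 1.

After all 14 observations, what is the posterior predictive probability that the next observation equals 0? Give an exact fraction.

123/278

obs 1: x=0 → posterior Beta(7/3, 16/5)
obs 2: x=0 → posterior Beta(7/3, 21/5)
obs 3: x=0 → posterior Beta(7/3, 26/5)
obs 4: x=1 → posterior Beta(10/3, 26/5)
obs 5: x=1 → posterior Beta(13/3, 26/5)
obs 6: x=0 → posterior Beta(13/3, 31/5)
obs 7: x=1 → posterior Beta(16/3, 31/5)
obs 8: x=1 → posterior Beta(19/3, 31/5)
obs 9: x=0 → posterior Beta(19/3, 36/5)
obs 10: x=1 → posterior Beta(22/3, 36/5)
obs 11: x=1 → posterior Beta(25/3, 36/5)
obs 12: x=0 → posterior Beta(25/3, 41/5)
obs 13: x=1 → posterior Beta(28/3, 41/5)
obs 14: x=1 → posterior Beta(31/3, 41/5)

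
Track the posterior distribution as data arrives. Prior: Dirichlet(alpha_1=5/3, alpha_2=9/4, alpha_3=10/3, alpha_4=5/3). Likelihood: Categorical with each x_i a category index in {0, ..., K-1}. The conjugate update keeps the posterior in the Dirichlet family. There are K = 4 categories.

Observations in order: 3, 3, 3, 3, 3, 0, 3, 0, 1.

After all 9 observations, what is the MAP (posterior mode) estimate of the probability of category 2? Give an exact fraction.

obs 1: x=3 → posterior Dirichlet(5/3, 9/4, 10/3, 8/3)
obs 2: x=3 → posterior Dirichlet(5/3, 9/4, 10/3, 11/3)
obs 3: x=3 → posterior Dirichlet(5/3, 9/4, 10/3, 14/3)
obs 4: x=3 → posterior Dirichlet(5/3, 9/4, 10/3, 17/3)
obs 5: x=3 → posterior Dirichlet(5/3, 9/4, 10/3, 20/3)
obs 6: x=0 → posterior Dirichlet(8/3, 9/4, 10/3, 20/3)
obs 7: x=3 → posterior Dirichlet(8/3, 9/4, 10/3, 23/3)
obs 8: x=0 → posterior Dirichlet(11/3, 9/4, 10/3, 23/3)
obs 9: x=1 → posterior Dirichlet(11/3, 13/4, 10/3, 23/3)

28/167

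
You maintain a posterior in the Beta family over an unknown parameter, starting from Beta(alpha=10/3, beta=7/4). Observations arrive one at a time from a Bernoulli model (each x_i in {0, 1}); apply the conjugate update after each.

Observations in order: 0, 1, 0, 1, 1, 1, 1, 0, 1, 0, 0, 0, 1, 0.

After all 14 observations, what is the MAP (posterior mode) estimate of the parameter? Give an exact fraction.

112/205

obs 1: x=0 → posterior Beta(10/3, 11/4)
obs 2: x=1 → posterior Beta(13/3, 11/4)
obs 3: x=0 → posterior Beta(13/3, 15/4)
obs 4: x=1 → posterior Beta(16/3, 15/4)
obs 5: x=1 → posterior Beta(19/3, 15/4)
obs 6: x=1 → posterior Beta(22/3, 15/4)
obs 7: x=1 → posterior Beta(25/3, 15/4)
obs 8: x=0 → posterior Beta(25/3, 19/4)
obs 9: x=1 → posterior Beta(28/3, 19/4)
obs 10: x=0 → posterior Beta(28/3, 23/4)
obs 11: x=0 → posterior Beta(28/3, 27/4)
obs 12: x=0 → posterior Beta(28/3, 31/4)
obs 13: x=1 → posterior Beta(31/3, 31/4)
obs 14: x=0 → posterior Beta(31/3, 35/4)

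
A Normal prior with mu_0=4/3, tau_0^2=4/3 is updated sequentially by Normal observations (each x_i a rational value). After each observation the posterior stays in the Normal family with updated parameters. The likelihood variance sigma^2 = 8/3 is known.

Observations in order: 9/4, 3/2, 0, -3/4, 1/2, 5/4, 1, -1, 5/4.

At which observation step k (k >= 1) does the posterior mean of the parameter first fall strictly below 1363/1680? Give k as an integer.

obs 1: x=9/4 → posterior Normal(59/36, 8/9)
obs 2: x=3/2 → posterior Normal(77/48, 2/3)
obs 3: x=0 → posterior Normal(77/60, 8/15)
obs 4: x=-3/4 → posterior Normal(17/18, 4/9)
obs 5: x=1/2 → posterior Normal(37/42, 8/21)
obs 6: x=5/4 → posterior Normal(89/96, 1/3)
obs 7: x=1 → posterior Normal(101/108, 8/27)
obs 8: x=-1 → posterior Normal(89/120, 4/15)
obs 9: x=5/4 → posterior Normal(26/33, 8/33)

k = 8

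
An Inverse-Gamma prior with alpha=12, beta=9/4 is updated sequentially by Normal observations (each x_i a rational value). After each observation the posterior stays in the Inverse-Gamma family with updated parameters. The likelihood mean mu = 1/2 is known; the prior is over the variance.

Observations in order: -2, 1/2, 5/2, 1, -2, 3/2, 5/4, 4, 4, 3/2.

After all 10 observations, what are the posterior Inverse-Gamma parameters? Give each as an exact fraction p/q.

alpha=17, beta=773/32

obs 1: x=-2 → posterior Inverse-Gamma(25/2, 43/8)
obs 2: x=1/2 → posterior Inverse-Gamma(13, 43/8)
obs 3: x=5/2 → posterior Inverse-Gamma(27/2, 59/8)
obs 4: x=1 → posterior Inverse-Gamma(14, 15/2)
obs 5: x=-2 → posterior Inverse-Gamma(29/2, 85/8)
obs 6: x=3/2 → posterior Inverse-Gamma(15, 89/8)
obs 7: x=5/4 → posterior Inverse-Gamma(31/2, 365/32)
obs 8: x=4 → posterior Inverse-Gamma(16, 561/32)
obs 9: x=4 → posterior Inverse-Gamma(33/2, 757/32)
obs 10: x=3/2 → posterior Inverse-Gamma(17, 773/32)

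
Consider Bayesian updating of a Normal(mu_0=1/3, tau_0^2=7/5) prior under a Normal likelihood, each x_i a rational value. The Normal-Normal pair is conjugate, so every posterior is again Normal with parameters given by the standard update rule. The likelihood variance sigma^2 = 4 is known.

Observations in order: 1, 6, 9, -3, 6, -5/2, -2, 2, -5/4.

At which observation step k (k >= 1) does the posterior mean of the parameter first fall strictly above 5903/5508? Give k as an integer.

obs 1: x=1 → posterior Normal(41/81, 28/27)
obs 2: x=6 → posterior Normal(167/102, 14/17)
obs 3: x=9 → posterior Normal(356/123, 28/41)
obs 4: x=-3 → posterior Normal(293/144, 7/12)
obs 5: x=6 → posterior Normal(419/165, 28/55)
obs 6: x=-5/2 → posterior Normal(733/372, 14/31)
obs 7: x=-2 → posterior Normal(649/414, 28/69)
obs 8: x=2 → posterior Normal(733/456, 7/19)
obs 9: x=-5/4 → posterior Normal(1361/996, 28/83)

k = 2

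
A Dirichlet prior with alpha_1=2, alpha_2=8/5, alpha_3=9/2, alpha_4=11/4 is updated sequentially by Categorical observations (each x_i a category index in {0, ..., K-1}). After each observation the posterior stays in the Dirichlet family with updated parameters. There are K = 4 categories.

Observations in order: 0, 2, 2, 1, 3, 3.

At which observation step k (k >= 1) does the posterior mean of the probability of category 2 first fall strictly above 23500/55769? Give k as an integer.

k = 2

obs 1: x=0 → posterior Dirichlet(3, 8/5, 9/2, 11/4)
obs 2: x=2 → posterior Dirichlet(3, 8/5, 11/2, 11/4)
obs 3: x=2 → posterior Dirichlet(3, 8/5, 13/2, 11/4)
obs 4: x=1 → posterior Dirichlet(3, 13/5, 13/2, 11/4)
obs 5: x=3 → posterior Dirichlet(3, 13/5, 13/2, 15/4)
obs 6: x=3 → posterior Dirichlet(3, 13/5, 13/2, 19/4)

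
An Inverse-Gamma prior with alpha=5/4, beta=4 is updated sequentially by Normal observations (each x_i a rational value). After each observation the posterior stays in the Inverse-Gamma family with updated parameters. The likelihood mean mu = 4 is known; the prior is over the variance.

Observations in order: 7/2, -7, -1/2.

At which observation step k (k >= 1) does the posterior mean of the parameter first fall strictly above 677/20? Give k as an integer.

obs 1: x=7/2 → posterior Inverse-Gamma(7/4, 33/8)
obs 2: x=-7 → posterior Inverse-Gamma(9/4, 517/8)
obs 3: x=-1/2 → posterior Inverse-Gamma(11/4, 299/4)

k = 2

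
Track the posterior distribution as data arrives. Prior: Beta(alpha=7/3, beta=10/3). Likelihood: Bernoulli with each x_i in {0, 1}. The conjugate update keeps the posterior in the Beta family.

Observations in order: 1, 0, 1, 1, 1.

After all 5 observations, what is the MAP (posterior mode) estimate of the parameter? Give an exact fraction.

8/13

obs 1: x=1 → posterior Beta(10/3, 10/3)
obs 2: x=0 → posterior Beta(10/3, 13/3)
obs 3: x=1 → posterior Beta(13/3, 13/3)
obs 4: x=1 → posterior Beta(16/3, 13/3)
obs 5: x=1 → posterior Beta(19/3, 13/3)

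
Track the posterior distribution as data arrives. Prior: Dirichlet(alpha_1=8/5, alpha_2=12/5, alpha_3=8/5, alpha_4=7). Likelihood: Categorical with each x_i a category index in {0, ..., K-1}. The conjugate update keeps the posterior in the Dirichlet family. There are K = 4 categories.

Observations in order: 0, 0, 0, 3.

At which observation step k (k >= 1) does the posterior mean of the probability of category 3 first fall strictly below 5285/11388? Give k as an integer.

k = 3

obs 1: x=0 → posterior Dirichlet(13/5, 12/5, 8/5, 7)
obs 2: x=0 → posterior Dirichlet(18/5, 12/5, 8/5, 7)
obs 3: x=0 → posterior Dirichlet(23/5, 12/5, 8/5, 7)
obs 4: x=3 → posterior Dirichlet(23/5, 12/5, 8/5, 8)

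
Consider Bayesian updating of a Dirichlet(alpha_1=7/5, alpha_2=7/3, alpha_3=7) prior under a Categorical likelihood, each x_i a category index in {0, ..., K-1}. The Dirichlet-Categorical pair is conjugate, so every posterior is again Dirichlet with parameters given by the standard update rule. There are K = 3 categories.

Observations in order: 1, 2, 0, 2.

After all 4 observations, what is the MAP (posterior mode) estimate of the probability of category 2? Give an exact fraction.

obs 1: x=1 → posterior Dirichlet(7/5, 10/3, 7)
obs 2: x=2 → posterior Dirichlet(7/5, 10/3, 8)
obs 3: x=0 → posterior Dirichlet(12/5, 10/3, 8)
obs 4: x=2 → posterior Dirichlet(12/5, 10/3, 9)

15/22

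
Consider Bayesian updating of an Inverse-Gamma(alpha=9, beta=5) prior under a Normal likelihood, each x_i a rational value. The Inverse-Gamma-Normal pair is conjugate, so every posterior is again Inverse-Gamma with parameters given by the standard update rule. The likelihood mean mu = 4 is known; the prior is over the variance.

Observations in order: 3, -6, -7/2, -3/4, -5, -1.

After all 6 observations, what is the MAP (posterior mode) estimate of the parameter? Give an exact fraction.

4733/416

obs 1: x=3 → posterior Inverse-Gamma(19/2, 11/2)
obs 2: x=-6 → posterior Inverse-Gamma(10, 111/2)
obs 3: x=-7/2 → posterior Inverse-Gamma(21/2, 669/8)
obs 4: x=-3/4 → posterior Inverse-Gamma(11, 3037/32)
obs 5: x=-5 → posterior Inverse-Gamma(23/2, 4333/32)
obs 6: x=-1 → posterior Inverse-Gamma(12, 4733/32)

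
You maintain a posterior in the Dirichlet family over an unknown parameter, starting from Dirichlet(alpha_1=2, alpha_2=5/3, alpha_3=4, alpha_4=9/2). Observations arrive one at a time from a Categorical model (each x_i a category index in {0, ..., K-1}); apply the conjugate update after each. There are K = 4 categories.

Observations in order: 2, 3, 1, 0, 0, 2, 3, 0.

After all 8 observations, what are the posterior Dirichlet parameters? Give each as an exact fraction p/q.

obs 1: x=2 → posterior Dirichlet(2, 5/3, 5, 9/2)
obs 2: x=3 → posterior Dirichlet(2, 5/3, 5, 11/2)
obs 3: x=1 → posterior Dirichlet(2, 8/3, 5, 11/2)
obs 4: x=0 → posterior Dirichlet(3, 8/3, 5, 11/2)
obs 5: x=0 → posterior Dirichlet(4, 8/3, 5, 11/2)
obs 6: x=2 → posterior Dirichlet(4, 8/3, 6, 11/2)
obs 7: x=3 → posterior Dirichlet(4, 8/3, 6, 13/2)
obs 8: x=0 → posterior Dirichlet(5, 8/3, 6, 13/2)

alpha_1=5, alpha_2=8/3, alpha_3=6, alpha_4=13/2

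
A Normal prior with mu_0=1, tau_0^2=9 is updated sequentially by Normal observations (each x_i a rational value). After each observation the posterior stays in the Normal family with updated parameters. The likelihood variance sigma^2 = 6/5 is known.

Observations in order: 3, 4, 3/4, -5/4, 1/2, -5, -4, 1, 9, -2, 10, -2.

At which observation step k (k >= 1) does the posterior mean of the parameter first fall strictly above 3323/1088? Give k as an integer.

k = 2

obs 1: x=3 → posterior Normal(47/17, 18/17)
obs 2: x=4 → posterior Normal(107/32, 9/16)
obs 3: x=3/4 → posterior Normal(473/188, 18/47)
obs 4: x=-5/4 → posterior Normal(199/124, 9/31)
obs 5: x=1/2 → posterior Normal(107/77, 18/77)
obs 6: x=-5 → posterior Normal(8/23, 9/46)
obs 7: x=-4 → posterior Normal(-28/107, 18/107)
obs 8: x=1 → posterior Normal(-13/122, 9/61)
obs 9: x=9 → posterior Normal(122/137, 18/137)
obs 10: x=-2 → posterior Normal(23/38, 9/76)
obs 11: x=10 → posterior Normal(242/167, 18/167)
obs 12: x=-2 → posterior Normal(106/91, 9/91)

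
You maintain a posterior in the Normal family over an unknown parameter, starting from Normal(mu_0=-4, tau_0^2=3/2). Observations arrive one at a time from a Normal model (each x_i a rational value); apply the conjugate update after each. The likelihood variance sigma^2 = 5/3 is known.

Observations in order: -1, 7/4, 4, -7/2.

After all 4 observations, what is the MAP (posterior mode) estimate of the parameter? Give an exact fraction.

obs 1: x=-1 → posterior Normal(-49/19, 15/19)
obs 2: x=7/4 → posterior Normal(-19/16, 15/28)
obs 3: x=4 → posterior Normal(11/148, 15/37)
obs 4: x=-7/2 → posterior Normal(-5/8, 15/46)

-5/8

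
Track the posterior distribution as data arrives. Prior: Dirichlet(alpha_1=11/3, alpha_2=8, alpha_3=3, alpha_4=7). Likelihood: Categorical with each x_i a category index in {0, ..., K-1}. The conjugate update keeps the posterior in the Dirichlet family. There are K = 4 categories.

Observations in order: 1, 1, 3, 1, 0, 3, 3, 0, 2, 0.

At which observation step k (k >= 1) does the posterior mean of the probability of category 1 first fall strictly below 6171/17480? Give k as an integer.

k = 10

obs 1: x=1 → posterior Dirichlet(11/3, 9, 3, 7)
obs 2: x=1 → posterior Dirichlet(11/3, 10, 3, 7)
obs 3: x=3 → posterior Dirichlet(11/3, 10, 3, 8)
obs 4: x=1 → posterior Dirichlet(11/3, 11, 3, 8)
obs 5: x=0 → posterior Dirichlet(14/3, 11, 3, 8)
obs 6: x=3 → posterior Dirichlet(14/3, 11, 3, 9)
obs 7: x=3 → posterior Dirichlet(14/3, 11, 3, 10)
obs 8: x=0 → posterior Dirichlet(17/3, 11, 3, 10)
obs 9: x=2 → posterior Dirichlet(17/3, 11, 4, 10)
obs 10: x=0 → posterior Dirichlet(20/3, 11, 4, 10)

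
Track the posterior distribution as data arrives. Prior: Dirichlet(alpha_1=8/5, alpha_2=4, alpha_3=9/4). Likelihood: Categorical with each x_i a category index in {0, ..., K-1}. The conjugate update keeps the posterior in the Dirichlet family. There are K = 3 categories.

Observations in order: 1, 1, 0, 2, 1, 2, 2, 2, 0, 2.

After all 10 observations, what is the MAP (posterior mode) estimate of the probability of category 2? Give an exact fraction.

125/297

obs 1: x=1 → posterior Dirichlet(8/5, 5, 9/4)
obs 2: x=1 → posterior Dirichlet(8/5, 6, 9/4)
obs 3: x=0 → posterior Dirichlet(13/5, 6, 9/4)
obs 4: x=2 → posterior Dirichlet(13/5, 6, 13/4)
obs 5: x=1 → posterior Dirichlet(13/5, 7, 13/4)
obs 6: x=2 → posterior Dirichlet(13/5, 7, 17/4)
obs 7: x=2 → posterior Dirichlet(13/5, 7, 21/4)
obs 8: x=2 → posterior Dirichlet(13/5, 7, 25/4)
obs 9: x=0 → posterior Dirichlet(18/5, 7, 25/4)
obs 10: x=2 → posterior Dirichlet(18/5, 7, 29/4)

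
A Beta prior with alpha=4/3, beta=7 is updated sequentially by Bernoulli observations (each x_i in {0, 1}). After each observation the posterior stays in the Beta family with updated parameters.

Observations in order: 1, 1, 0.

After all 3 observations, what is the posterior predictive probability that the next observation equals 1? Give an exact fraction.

5/17

obs 1: x=1 → posterior Beta(7/3, 7)
obs 2: x=1 → posterior Beta(10/3, 7)
obs 3: x=0 → posterior Beta(10/3, 8)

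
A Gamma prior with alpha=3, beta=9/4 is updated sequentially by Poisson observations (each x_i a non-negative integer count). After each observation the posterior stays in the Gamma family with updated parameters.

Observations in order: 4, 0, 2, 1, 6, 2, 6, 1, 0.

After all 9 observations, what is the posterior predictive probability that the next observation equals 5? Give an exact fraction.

obs 1: x=4 → posterior Gamma(7, 13/4)
obs 2: x=0 → posterior Gamma(7, 17/4)
obs 3: x=2 → posterior Gamma(9, 21/4)
obs 4: x=1 → posterior Gamma(10, 25/4)
obs 5: x=6 → posterior Gamma(16, 29/4)
obs 6: x=2 → posterior Gamma(18, 33/4)
obs 7: x=6 → posterior Gamma(24, 37/4)
obs 8: x=1 → posterior Gamma(25, 41/4)
obs 9: x=0 → posterior Gamma(25, 45/4)

3716778369504479726711204310607910156250000000000/72574551534231909331741171093173785967490646405143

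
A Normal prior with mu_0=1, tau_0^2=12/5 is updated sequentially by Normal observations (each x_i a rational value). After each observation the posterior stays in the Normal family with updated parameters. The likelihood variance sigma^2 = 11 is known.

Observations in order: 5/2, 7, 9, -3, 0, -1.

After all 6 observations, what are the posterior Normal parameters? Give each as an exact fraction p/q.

obs 1: x=5/2 → posterior Normal(85/67, 132/67)
obs 2: x=7 → posterior Normal(169/79, 132/79)
obs 3: x=9 → posterior Normal(277/91, 132/91)
obs 4: x=-3 → posterior Normal(241/103, 132/103)
obs 5: x=0 → posterior Normal(241/115, 132/115)
obs 6: x=-1 → posterior Normal(229/127, 132/127)

mu_0=229/127, tau_0^2=132/127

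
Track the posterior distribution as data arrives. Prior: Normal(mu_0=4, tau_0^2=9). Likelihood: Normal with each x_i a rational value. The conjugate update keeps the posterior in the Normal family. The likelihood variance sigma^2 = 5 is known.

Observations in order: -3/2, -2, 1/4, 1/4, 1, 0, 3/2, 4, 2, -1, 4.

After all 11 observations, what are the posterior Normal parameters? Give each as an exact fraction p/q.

obs 1: x=-3/2 → posterior Normal(13/28, 45/14)
obs 2: x=-2 → posterior Normal(-1/2, 45/23)
obs 3: x=1/4 → posterior Normal(-37/128, 45/32)
obs 4: x=1/4 → posterior Normal(-7/41, 45/41)
obs 5: x=1 → posterior Normal(1/25, 9/10)
obs 6: x=0 → posterior Normal(2/59, 45/59)
obs 7: x=3/2 → posterior Normal(31/136, 45/68)
obs 8: x=4 → posterior Normal(103/154, 45/77)
obs 9: x=2 → posterior Normal(139/172, 45/86)
obs 10: x=-1 → posterior Normal(121/190, 9/19)
obs 11: x=4 → posterior Normal(193/208, 45/104)

mu_0=193/208, tau_0^2=45/104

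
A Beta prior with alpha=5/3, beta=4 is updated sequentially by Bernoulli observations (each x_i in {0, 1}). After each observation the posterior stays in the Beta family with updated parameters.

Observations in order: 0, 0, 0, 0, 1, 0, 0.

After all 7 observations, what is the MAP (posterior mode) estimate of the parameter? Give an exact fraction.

5/32

obs 1: x=0 → posterior Beta(5/3, 5)
obs 2: x=0 → posterior Beta(5/3, 6)
obs 3: x=0 → posterior Beta(5/3, 7)
obs 4: x=0 → posterior Beta(5/3, 8)
obs 5: x=1 → posterior Beta(8/3, 8)
obs 6: x=0 → posterior Beta(8/3, 9)
obs 7: x=0 → posterior Beta(8/3, 10)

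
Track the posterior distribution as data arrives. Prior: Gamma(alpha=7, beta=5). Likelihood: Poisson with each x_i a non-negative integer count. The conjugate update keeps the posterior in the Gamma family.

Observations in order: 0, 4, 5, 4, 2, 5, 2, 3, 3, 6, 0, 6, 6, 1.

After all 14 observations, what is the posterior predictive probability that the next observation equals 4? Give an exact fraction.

obs 1: x=0 → posterior Gamma(7, 6)
obs 2: x=4 → posterior Gamma(11, 7)
obs 3: x=5 → posterior Gamma(16, 8)
obs 4: x=4 → posterior Gamma(20, 9)
obs 5: x=2 → posterior Gamma(22, 10)
obs 6: x=5 → posterior Gamma(27, 11)
obs 7: x=2 → posterior Gamma(29, 12)
obs 8: x=3 → posterior Gamma(32, 13)
obs 9: x=3 → posterior Gamma(35, 14)
obs 10: x=6 → posterior Gamma(41, 15)
obs 11: x=0 → posterior Gamma(41, 16)
obs 12: x=6 → posterior Gamma(47, 17)
obs 13: x=6 → posterior Gamma(53, 18)
obs 14: x=1 → posterior Gamma(54, 19)

44596681322183133377556603920535026260829589063409456992373047202953478821/288230376151711744000000000000000000000000000000000000000000000000000000000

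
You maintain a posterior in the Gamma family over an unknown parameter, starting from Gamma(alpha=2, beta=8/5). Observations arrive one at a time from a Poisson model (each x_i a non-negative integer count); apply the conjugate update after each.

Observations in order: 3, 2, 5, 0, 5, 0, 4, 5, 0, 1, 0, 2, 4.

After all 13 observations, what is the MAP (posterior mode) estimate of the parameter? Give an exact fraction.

obs 1: x=3 → posterior Gamma(5, 13/5)
obs 2: x=2 → posterior Gamma(7, 18/5)
obs 3: x=5 → posterior Gamma(12, 23/5)
obs 4: x=0 → posterior Gamma(12, 28/5)
obs 5: x=5 → posterior Gamma(17, 33/5)
obs 6: x=0 → posterior Gamma(17, 38/5)
obs 7: x=4 → posterior Gamma(21, 43/5)
obs 8: x=5 → posterior Gamma(26, 48/5)
obs 9: x=0 → posterior Gamma(26, 53/5)
obs 10: x=1 → posterior Gamma(27, 58/5)
obs 11: x=0 → posterior Gamma(27, 63/5)
obs 12: x=2 → posterior Gamma(29, 68/5)
obs 13: x=4 → posterior Gamma(33, 73/5)

160/73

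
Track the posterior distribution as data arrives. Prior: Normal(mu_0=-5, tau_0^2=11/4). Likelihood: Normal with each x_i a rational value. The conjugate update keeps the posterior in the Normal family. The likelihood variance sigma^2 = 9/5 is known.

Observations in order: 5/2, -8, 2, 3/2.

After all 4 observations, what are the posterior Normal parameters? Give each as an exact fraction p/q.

obs 1: x=5/2 → posterior Normal(-85/182, 99/91)
obs 2: x=-8 → posterior Normal(-965/292, 99/146)
obs 3: x=2 → posterior Normal(-745/402, 33/67)
obs 4: x=3/2 → posterior Normal(-145/128, 99/256)

mu_0=-145/128, tau_0^2=99/256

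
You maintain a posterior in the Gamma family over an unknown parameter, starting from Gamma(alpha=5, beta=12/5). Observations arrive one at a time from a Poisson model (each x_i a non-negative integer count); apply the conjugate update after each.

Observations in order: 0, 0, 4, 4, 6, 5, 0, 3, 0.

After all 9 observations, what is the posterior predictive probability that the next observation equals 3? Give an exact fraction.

58515330662768617423064394252985850529752008580451375/295611067182199706731951295997339252102348196347379712

obs 1: x=0 → posterior Gamma(5, 17/5)
obs 2: x=0 → posterior Gamma(5, 22/5)
obs 3: x=4 → posterior Gamma(9, 27/5)
obs 4: x=4 → posterior Gamma(13, 32/5)
obs 5: x=6 → posterior Gamma(19, 37/5)
obs 6: x=5 → posterior Gamma(24, 42/5)
obs 7: x=0 → posterior Gamma(24, 47/5)
obs 8: x=3 → posterior Gamma(27, 52/5)
obs 9: x=0 → posterior Gamma(27, 57/5)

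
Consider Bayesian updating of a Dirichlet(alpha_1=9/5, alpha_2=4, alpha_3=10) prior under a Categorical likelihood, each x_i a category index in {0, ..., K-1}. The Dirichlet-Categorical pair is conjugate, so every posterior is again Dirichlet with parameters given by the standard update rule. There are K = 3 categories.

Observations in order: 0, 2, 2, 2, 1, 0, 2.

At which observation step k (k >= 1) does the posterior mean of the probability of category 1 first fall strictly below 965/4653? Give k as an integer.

obs 1: x=0 → posterior Dirichlet(14/5, 4, 10)
obs 2: x=2 → posterior Dirichlet(14/5, 4, 11)
obs 3: x=2 → posterior Dirichlet(14/5, 4, 12)
obs 4: x=2 → posterior Dirichlet(14/5, 4, 13)
obs 5: x=1 → posterior Dirichlet(14/5, 5, 13)
obs 6: x=0 → posterior Dirichlet(19/5, 5, 13)
obs 7: x=2 → posterior Dirichlet(19/5, 5, 14)

k = 4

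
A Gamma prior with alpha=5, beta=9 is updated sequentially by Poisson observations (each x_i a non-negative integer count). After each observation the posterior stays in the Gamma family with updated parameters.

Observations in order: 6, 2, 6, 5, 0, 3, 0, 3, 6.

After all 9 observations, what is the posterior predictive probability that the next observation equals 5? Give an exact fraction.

obs 1: x=6 → posterior Gamma(11, 10)
obs 2: x=2 → posterior Gamma(13, 11)
obs 3: x=6 → posterior Gamma(19, 12)
obs 4: x=5 → posterior Gamma(24, 13)
obs 5: x=0 → posterior Gamma(24, 14)
obs 6: x=3 → posterior Gamma(27, 15)
obs 7: x=0 → posterior Gamma(27, 16)
obs 8: x=3 → posterior Gamma(30, 17)
obs 9: x=6 → posterior Gamma(36, 18)

53615178538110204494161489015955446346335421202432/1413006104539009638843035501053457425807904438071201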